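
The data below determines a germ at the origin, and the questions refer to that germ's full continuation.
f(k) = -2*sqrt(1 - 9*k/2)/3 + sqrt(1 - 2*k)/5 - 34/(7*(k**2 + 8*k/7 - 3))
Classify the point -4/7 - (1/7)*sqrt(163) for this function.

The point is a pole of order 1.

The denominator factor k**2 + 8*k/7 - 3 vanishes at -4/7 - (1/7)*sqrt(163) and appears to the power 1; the numerator there equals -34/7, nonzero, and no other factor vanishes.
The branch terms are analytic at this point.
Hence a pole whose order is the multiplicity, 1.


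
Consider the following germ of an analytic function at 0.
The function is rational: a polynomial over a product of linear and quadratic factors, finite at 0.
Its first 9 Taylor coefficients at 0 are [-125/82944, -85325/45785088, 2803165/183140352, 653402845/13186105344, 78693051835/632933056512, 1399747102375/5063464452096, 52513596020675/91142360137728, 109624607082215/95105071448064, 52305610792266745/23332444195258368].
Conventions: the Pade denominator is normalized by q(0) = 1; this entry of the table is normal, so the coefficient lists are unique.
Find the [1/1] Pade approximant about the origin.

The Pade approximant has numerator coefficients [-125/82944, -2225398075/156264505344]; denominator coefficients [1, 560633/68260].

Taylor coefficients needed (read off): a_0 = -125/82944, a_1 = -85325/45785088, a_2 = 2803165/183140352.
Write the denominator as Q(u) = 1 + q1*u. Requiring Q*f - P = O(u^3) with deg P <= 1 kills the coefficients of u^2..u^2 in Q*f:
  u^2: a_2 + q1*a_1 = 0, i.e. 2803165/183140352 + (-85325/45785088)*q1 = 0.
Solving this linear system: q1 = 560633/68260.
The numerator is Q*f truncated at degree 1: P0 = a_0 = -125/82944; P1 = a_1 + q1*a_0 = -2225398075/156264505344.


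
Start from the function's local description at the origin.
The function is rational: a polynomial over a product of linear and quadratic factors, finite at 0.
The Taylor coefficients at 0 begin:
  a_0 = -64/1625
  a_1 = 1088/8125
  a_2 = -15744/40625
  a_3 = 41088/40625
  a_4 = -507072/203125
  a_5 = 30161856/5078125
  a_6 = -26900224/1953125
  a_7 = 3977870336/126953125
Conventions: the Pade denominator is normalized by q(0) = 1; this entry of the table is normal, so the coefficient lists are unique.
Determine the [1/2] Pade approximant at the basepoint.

Taylor coefficients needed (read off): a_0 = -64/1625, a_1 = 1088/8125, a_2 = -15744/40625, a_3 = 41088/40625.
Write the denominator as Q(h) = 1 + q1*h + q2*h^2. Requiring Q*f - P = O(h^4) with deg P <= 1 kills the coefficients of h^2..h^3 in Q*f:
  h^2: a_2 + q1*a_1 + q2*a_0 = 0, i.e. -15744/40625 + (1088/8125)*q1 + (-64/1625)*q2 = 0.
  h^3: a_3 + q1*a_2 + q2*a_1 = 0, i.e. 41088/40625 + (-15744/40625)*q1 + (1088/8125)*q2 = 0.
Solving this linear system: q1 = 972/215, q2 = 5946/1075.
The numerator is Q*f truncated at degree 1: P0 = a_0 = -64/1625; P1 = a_1 + q1*a_0 = -15424/349375.

The Pade approximant has numerator coefficients [-64/1625, -15424/349375]; denominator coefficients [1, 972/215, 5946/1075].


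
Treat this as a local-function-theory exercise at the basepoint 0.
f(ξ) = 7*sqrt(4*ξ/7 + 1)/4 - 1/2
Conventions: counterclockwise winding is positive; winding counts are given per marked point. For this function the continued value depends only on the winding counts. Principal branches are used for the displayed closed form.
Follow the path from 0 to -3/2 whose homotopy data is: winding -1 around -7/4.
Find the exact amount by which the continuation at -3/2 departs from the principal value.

Continued minus principal equals -(1/2)*sqrt(7).

The rational part is single-valued and drops out of the difference; each branch term changes only by its own monodromy.
(7/4)*sqrt(1 - ξ/(-7/4)): winding -1 is odd, the square root flips sign, contributing -2*(7/4)*sqrt(1 - (-3/2)/(-7/4)) = -2*(7/4)*sqrt(1/7) = -(1/2)*sqrt(7).
Summing the contributions at ξ = -3/2 gives -(1/2)*sqrt(7).


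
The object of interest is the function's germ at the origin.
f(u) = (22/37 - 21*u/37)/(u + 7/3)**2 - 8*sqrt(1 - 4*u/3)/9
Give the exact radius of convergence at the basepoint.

The radius of convergence is 3/4.

Denominator factor (u + 7/3)^2: pole of order 2 at -7/3, modulus 7/3.
Branch term (-8/9)*sqrt(1 - u/(3/4)): its argument vanishes at u = 3/4, a square-root branch point, modulus 3/4.
The radius of convergence is the smallest modulus among the singular points: 3/4.


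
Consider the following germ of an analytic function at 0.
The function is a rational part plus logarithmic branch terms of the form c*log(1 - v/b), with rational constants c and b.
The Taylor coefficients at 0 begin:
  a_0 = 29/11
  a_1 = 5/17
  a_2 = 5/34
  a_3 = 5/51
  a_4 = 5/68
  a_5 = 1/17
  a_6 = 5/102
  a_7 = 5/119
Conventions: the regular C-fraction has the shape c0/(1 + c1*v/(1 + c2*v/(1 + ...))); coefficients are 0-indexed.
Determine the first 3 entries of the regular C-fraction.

The regular C-fraction coefficients are [29/11, -55/493, -383/986].

Taylor coefficients (read off): a_0 = 29/11, a_1 = 5/17, a_2 = 5/34.
c0 = a_0 = 29/11. Peel one level at a time: if S = 1 + c*v/S' with S'(0) = 1, then c is the v-coefficient of S and S' = c*v/(S - 1).
S_1 = c0/f = 1 + (-55/493)*v + (-21065/486098)*v^2 + ...; c1 = -55/493.
S_2 = c1*v/(S_1 - 1) = 1 + (-383/986)*v + ...; c2 = -383/986.


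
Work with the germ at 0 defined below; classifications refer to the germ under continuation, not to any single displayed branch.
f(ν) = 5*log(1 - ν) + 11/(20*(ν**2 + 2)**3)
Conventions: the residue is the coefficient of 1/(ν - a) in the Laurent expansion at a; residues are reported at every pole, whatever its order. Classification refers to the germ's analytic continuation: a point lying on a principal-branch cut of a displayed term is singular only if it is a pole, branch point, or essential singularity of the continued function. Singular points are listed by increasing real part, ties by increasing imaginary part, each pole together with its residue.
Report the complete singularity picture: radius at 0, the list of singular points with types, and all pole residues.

Denominator factor (ν**2 + 2)^3: discriminant -8, complex-conjugate roots (sqrt(2))*i and -(sqrt(2))*i; poles of order 3, moduli sqrt(2) and sqrt(2).
Branch term (5)*log(1 - ν/(1)): its argument vanishes at ν = 1, a logarithmic branch point, modulus 1.
The radius of convergence is the smallest modulus among the singular points: 1.
The branch term is analytic at -(sqrt(2))*i and contributes nothing to the residue; only the rational part matters.
The factor ν**2 + 2 splits as (ν - a)(ν - a') with a = -(sqrt(2))*i, a' = (sqrt(2))*i. At the order-3 pole a set g(ν) = (ν - a)^3*(rational part) = [11/20] / (ν - a')^3.
Order-3 pole: residue = g''(a)/2; g''(-(sqrt(2))*i) = ((33/1280)*sqrt(2))*i, so the residue is ((33/2560)*sqrt(2))*i.
The branch term is analytic at (sqrt(2))*i and contributes nothing to the residue; only the rational part matters.
The factor ν**2 + 2 splits as (ν - a)(ν - a') with a = (sqrt(2))*i, a' = -(sqrt(2))*i. At the order-3 pole a set g(ν) = (ν - a)^3*(rational part) = [11/20] / (ν - a')^3.
Order-3 pole: residue = g''(a)/2; g''((sqrt(2))*i) = -((33/1280)*sqrt(2))*i, so the residue is -((33/2560)*sqrt(2))*i.
List the singular points by increasing real part (a conjugate pair: the negative imaginary part first).

Radius of convergence at 0: 1.
At -(sqrt(2))*i: a pole of order 3; residue ((33/2560)*sqrt(2))*i.
At (sqrt(2))*i: a pole of order 3; residue -((33/2560)*sqrt(2))*i.
At 1: a logarithmic branch point.


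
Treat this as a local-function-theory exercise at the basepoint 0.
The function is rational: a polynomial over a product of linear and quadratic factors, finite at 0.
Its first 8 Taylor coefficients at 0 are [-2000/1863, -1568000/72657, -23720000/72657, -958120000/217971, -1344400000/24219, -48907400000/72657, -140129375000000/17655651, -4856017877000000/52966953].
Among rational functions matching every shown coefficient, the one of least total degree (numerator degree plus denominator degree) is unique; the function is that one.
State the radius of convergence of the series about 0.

The radius of convergence is -9/2 + (3/10)*sqrt(235).

No rational of total degree below 6 reproduces all 8 coefficients; solving the [1/5] Pade equations on them gives f(ζ) = (-12*ζ/13 - 12/23)/((ζ + 3/5)*(ζ**2 + 9*ζ - 9/10)**2), whose expansion matches every shown term.
Denominator factor (ζ**2 + 9*ζ - 9/10)^2: discriminant 423/5, real irrational roots -9/2 + (3/10)*sqrt(235) and -9/2 - (3/10)*sqrt(235); poles of order 2, moduli -9/2 + (3/10)*sqrt(235) and 9/2 + (3/10)*sqrt(235).
Denominator factor (ζ + 3/5): pole of order 1 at -3/5, modulus 3/5.
The radius of convergence is the smallest modulus among the singular points: -9/2 + (3/10)*sqrt(235).


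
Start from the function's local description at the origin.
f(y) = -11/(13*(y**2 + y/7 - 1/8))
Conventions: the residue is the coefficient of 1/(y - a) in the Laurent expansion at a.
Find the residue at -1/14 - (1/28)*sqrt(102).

The factor y**2 + y/7 - 1/8 splits as (y - a)(y - a') with a = -1/14 - (1/28)*sqrt(102), a' = -1/14 + (1/28)*sqrt(102). At the order-1 pole a set g(y) = (y - a)*f(y) = [-11/13] / (y - a').
Simple pole: residue = g(a) at a = -1/14 - (1/28)*sqrt(102), which is (77/663)*sqrt(102).

The residue is (77/663)*sqrt(102).


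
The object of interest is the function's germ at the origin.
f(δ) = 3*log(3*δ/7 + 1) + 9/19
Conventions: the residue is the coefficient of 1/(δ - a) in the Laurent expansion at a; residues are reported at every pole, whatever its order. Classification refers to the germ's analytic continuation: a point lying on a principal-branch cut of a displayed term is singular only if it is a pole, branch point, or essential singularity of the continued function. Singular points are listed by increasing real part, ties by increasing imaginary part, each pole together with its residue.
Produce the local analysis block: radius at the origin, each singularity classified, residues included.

Radius of convergence at 0: 7/3.
At -7/3: a logarithmic branch point.

Branch term (3)*log(1 - δ/(-7/3)): its argument vanishes at δ = -7/3, a logarithmic branch point, modulus 7/3.
The radius of convergence is the smallest modulus among the singular points: 7/3.


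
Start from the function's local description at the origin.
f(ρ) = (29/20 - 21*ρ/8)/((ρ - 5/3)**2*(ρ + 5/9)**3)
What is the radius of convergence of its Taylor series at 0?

Denominator factor (ρ + 5/9)^3: pole of order 3 at -5/9, modulus 5/9.
Denominator factor (ρ - 5/3)^2: pole of order 2 at 5/3, modulus 5/3.
The radius of convergence is the smallest modulus among the singular points: 5/9.

The radius of convergence is 5/9.


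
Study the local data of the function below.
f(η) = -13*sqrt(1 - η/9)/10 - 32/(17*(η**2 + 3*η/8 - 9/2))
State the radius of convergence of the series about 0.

Denominator factor (η**2 + 3*η/8 - 9/2): discriminant 1161/64, real irrational roots -3/16 + (3/16)*sqrt(129) and -3/16 - (3/16)*sqrt(129); poles of order 1, moduli -3/16 + (3/16)*sqrt(129) and 3/16 + (3/16)*sqrt(129).
Branch term (-13/10)*sqrt(1 - η/(9)): its argument vanishes at η = 9, a square-root branch point, modulus 9.
The radius of convergence is the smallest modulus among the singular points: -3/16 + (3/16)*sqrt(129).

The radius of convergence is -3/16 + (3/16)*sqrt(129).


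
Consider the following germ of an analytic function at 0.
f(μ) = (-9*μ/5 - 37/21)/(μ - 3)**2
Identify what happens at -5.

The point is a regular point.

Denominator factors: μ - 3 = -8 at μ = -5 — none vanishes.
So the germ continues analytically to -5.


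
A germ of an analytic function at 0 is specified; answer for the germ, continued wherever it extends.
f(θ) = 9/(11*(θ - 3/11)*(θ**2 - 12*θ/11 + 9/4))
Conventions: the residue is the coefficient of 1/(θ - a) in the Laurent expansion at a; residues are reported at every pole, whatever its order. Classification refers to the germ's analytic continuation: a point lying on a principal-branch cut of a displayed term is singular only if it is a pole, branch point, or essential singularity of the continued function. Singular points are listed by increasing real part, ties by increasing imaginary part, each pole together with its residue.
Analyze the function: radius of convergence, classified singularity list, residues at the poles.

Denominator factor (θ**2 - 12*θ/11 + 9/4): discriminant -945/121, complex-conjugate roots (6/11) + ((3/22)*sqrt(105))*i and (6/11) - ((3/22)*sqrt(105))*i; poles of order 1, moduli 3/2 and 3/2.
Denominator factor (θ - 3/11): pole of order 1 at 3/11, modulus 3/11.
The radius of convergence is the smallest modulus among the singular points: 3/11.
At the order-1 pole 3/11 set g(θ) = (θ - (3/11))*f(θ) = 9/(11*(θ**2 - 12*θ/11 + 9/4)).
Simple pole: residue = g(a) at a = 3/11, which is 44/109.
The factor θ**2 - 12*θ/11 + 9/4 splits as (θ - a)(θ - a') with a = (6/11) - ((3/22)*sqrt(105))*i, a' = (6/11) + ((3/22)*sqrt(105))*i. At the order-1 pole a set g(θ) = (θ - a)*f(θ) = [9/(11*(θ - 3/11))] / (θ - a').
Simple pole: residue = g(a) at a = (6/11) - ((3/22)*sqrt(105))*i, which is (-22/109) + ((44/11445)*sqrt(105))*i.
The factor θ**2 - 12*θ/11 + 9/4 splits as (θ - a)(θ - a') with a = (6/11) + ((3/22)*sqrt(105))*i, a' = (6/11) - ((3/22)*sqrt(105))*i. At the order-1 pole a set g(θ) = (θ - a)*f(θ) = [9/(11*(θ - 3/11))] / (θ - a').
Simple pole: residue = g(a) at a = (6/11) + ((3/22)*sqrt(105))*i, which is (-22/109) - ((44/11445)*sqrt(105))*i.
List the singular points by increasing real part (a conjugate pair: the negative imaginary part first).

Radius of convergence at 0: 3/11.
At 3/11: a pole of order 1; residue 44/109.
At (6/11) - ((3/22)*sqrt(105))*i: a pole of order 1; residue (-22/109) + ((44/11445)*sqrt(105))*i.
At (6/11) + ((3/22)*sqrt(105))*i: a pole of order 1; residue (-22/109) - ((44/11445)*sqrt(105))*i.


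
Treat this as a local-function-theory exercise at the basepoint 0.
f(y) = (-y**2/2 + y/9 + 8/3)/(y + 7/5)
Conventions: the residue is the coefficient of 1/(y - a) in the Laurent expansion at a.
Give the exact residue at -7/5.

The residue is 689/450.

At the order-1 pole -7/5 set g(y) = (y - (-7/5))*f(y) = -y**2/2 + y/9 + 8/3.
Simple pole: residue = g(a) at a = -7/5, which is 689/450.


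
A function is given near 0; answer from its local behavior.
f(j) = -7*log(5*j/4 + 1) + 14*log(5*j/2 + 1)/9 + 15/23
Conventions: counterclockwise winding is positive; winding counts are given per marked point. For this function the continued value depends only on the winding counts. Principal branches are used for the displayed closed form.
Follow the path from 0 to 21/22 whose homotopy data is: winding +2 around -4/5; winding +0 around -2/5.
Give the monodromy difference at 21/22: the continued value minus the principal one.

The rational part is single-valued and drops out of the difference; each branch term changes only by its own monodromy.
(14/9)*log(1 - j/(-2/5)): winding 0 around -2/5, so this term returns to its principal value, contribution 0.
(-7)*log(1 - j/(-4/5)): each positive loop around -4/5 adds 2*pi*i to the log, so winding +2 contributes (-7)*(2)*2*pi*i = -(28)*pi*i.
Summing the contributions at j = 21/22 gives -(28)*pi*i.

Continued minus principal equals -(28)*pi*i.


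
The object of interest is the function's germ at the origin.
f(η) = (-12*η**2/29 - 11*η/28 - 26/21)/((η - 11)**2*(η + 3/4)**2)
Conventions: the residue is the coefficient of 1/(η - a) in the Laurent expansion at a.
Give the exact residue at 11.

At the order-2 pole 11 set g(η) = (η - (11))^2*f(η) = (-12*η**2/29 - 11*η/28 - 26/21)/(η + 3/4)**2.
Order-2 pole: residue = g'(a); g'(11) = -12652/63228207, so the residue is -12652/63228207.

The residue is -12652/63228207.


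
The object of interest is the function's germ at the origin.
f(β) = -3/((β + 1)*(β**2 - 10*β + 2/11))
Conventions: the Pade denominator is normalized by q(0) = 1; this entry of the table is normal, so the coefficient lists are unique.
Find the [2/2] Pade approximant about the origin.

The Pade approximant has numerator coefficients [-33/2, -121/74, -121/666]; denominator coefficients [1, -5983/111, -109571/1998].

Taylor coefficients needed (expand at 0): a_0 = -33/2, a_1 = -891, a_2 = -195723/4, a_3 = -10745097/4, a_4 = -1179807849/8.
Write the denominator as Q(β) = 1 + q1*β + q2*β^2. Requiring Q*f - P = O(β^5) with deg P <= 2 kills the coefficients of β^3..β^4 in Q*f:
  β^3: a_3 + q1*a_2 + q2*a_1 = 0, i.e. -10745097/4 + (-195723/4)*q1 + (-891)*q2 = 0.
  β^4: a_4 + q1*a_3 + q2*a_2 = 0, i.e. -1179807849/8 + (-10745097/4)*q1 + (-195723/4)*q2 = 0.
Solving this linear system: q1 = -5983/111, q2 = -109571/1998.
The numerator is Q*f truncated at degree 2: P0 = a_0 = -33/2; P1 = a_1 + q1*a_0 = -121/74; P2 = a_2 + q1*a_1 + q2*a_0 = -121/666.


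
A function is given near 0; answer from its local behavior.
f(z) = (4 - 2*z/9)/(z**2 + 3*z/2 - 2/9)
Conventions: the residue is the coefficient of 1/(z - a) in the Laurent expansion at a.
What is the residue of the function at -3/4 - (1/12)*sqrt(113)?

The residue is -1/9 - (25/113)*sqrt(113).

The factor z**2 + 3*z/2 - 2/9 splits as (z - a)(z - a') with a = -3/4 - (1/12)*sqrt(113), a' = -3/4 + (1/12)*sqrt(113). At the order-1 pole a set g(z) = (z - a)*f(z) = [4 - 2*z/9] / (z - a').
Simple pole: residue = g(a) at a = -3/4 - (1/12)*sqrt(113), which is -1/9 - (25/113)*sqrt(113).


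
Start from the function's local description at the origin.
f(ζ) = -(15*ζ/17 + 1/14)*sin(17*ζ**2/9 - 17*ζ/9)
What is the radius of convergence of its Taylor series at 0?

The factor -sin(17*ζ**2/9 - 17*ζ/9) is entire and contributes no finite singular point.
The polynomial part has no poles.
No finite singular points: the Taylor series at 0 converges everywhere.

The radius of convergence is infinite.


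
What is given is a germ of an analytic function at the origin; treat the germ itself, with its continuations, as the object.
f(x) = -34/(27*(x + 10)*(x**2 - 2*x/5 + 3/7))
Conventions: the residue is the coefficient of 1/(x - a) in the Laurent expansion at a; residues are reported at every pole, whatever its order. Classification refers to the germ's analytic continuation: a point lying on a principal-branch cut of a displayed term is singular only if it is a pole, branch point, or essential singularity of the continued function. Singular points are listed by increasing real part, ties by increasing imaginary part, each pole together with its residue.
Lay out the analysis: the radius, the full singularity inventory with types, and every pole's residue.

Denominator factor (x + 10): pole of order 1 at -10, modulus 10.
Denominator factor (x**2 - 2*x/5 + 3/7): discriminant -272/175, complex-conjugate roots (1/5) + ((2/35)*sqrt(119))*i and (1/5) - ((2/35)*sqrt(119))*i; poles of order 1, moduli (1/7)*sqrt(21) and (1/7)*sqrt(21).
The radius of convergence is the smallest modulus among the singular points: (1/7)*sqrt(21).
At the order-1 pole -10 set g(x) = (x - (-10))*f(x) = -34/(27*(x**2 - 2*x/5 + 3/7)).
Simple pole: residue = g(a) at a = -10, which is -14/1161.
The factor x**2 - 2*x/5 + 3/7 splits as (x - a)(x - a') with a = (1/5) - ((2/35)*sqrt(119))*i, a' = (1/5) + ((2/35)*sqrt(119))*i. At the order-1 pole a set g(x) = (x - a)*f(x) = [-34/(27*(x + 10))] / (x - a').
Simple pole: residue = g(a) at a = (1/5) - ((2/35)*sqrt(119))*i, which is (7/1161) - ((7/774)*sqrt(119))*i.
The factor x**2 - 2*x/5 + 3/7 splits as (x - a)(x - a') with a = (1/5) + ((2/35)*sqrt(119))*i, a' = (1/5) - ((2/35)*sqrt(119))*i. At the order-1 pole a set g(x) = (x - a)*f(x) = [-34/(27*(x + 10))] / (x - a').
Simple pole: residue = g(a) at a = (1/5) + ((2/35)*sqrt(119))*i, which is (7/1161) + ((7/774)*sqrt(119))*i.
List the singular points by increasing real part (a conjugate pair: the negative imaginary part first).

Radius of convergence at 0: (1/7)*sqrt(21).
At -10: a pole of order 1; residue -14/1161.
At (1/5) - ((2/35)*sqrt(119))*i: a pole of order 1; residue (7/1161) - ((7/774)*sqrt(119))*i.
At (1/5) + ((2/35)*sqrt(119))*i: a pole of order 1; residue (7/1161) + ((7/774)*sqrt(119))*i.


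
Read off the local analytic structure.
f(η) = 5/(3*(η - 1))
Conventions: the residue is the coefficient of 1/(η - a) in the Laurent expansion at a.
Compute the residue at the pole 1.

The residue is 5/3.

At the order-1 pole 1 set g(η) = (η - (1))*f(η) = 5/3.
Simple pole: residue = g(a) at a = 1, which is 5/3.


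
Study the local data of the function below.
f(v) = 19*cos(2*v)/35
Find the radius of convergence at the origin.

The factor cos(2*v) is entire and contributes no finite singular point.
The polynomial part has no poles.
No finite singular points: the Taylor series at 0 converges everywhere.

The radius of convergence is infinite.


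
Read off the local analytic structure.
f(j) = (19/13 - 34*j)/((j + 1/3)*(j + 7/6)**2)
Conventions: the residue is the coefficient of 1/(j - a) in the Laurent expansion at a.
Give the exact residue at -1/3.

The residue is 5988/325.

At the order-1 pole -1/3 set g(j) = (j - (-1/3))*f(j) = (19/13 - 34*j)/(j + 7/6)**2.
Simple pole: residue = g(a) at a = -1/3, which is 5988/325.


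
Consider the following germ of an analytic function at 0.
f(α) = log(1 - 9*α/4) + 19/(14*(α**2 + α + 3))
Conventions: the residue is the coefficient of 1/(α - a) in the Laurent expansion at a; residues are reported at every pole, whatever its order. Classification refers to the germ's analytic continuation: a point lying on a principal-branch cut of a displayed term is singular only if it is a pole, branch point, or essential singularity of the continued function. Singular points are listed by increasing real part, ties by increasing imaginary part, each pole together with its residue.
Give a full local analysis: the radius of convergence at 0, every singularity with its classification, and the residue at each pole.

Denominator factor (α**2 + α + 3): discriminant -11, complex-conjugate roots (-1/2) + ((1/2)*sqrt(11))*i and (-1/2) - ((1/2)*sqrt(11))*i; poles of order 1, moduli sqrt(3) and sqrt(3).
Branch term (1)*log(1 - α/(4/9)): its argument vanishes at α = 4/9, a logarithmic branch point, modulus 4/9.
The radius of convergence is the smallest modulus among the singular points: 4/9.
The branch term is analytic at (-1/2) - ((1/2)*sqrt(11))*i and contributes nothing to the residue; only the rational part matters.
The factor α**2 + α + 3 splits as (α - a)(α - a') with a = (-1/2) - ((1/2)*sqrt(11))*i, a' = (-1/2) + ((1/2)*sqrt(11))*i. At the order-1 pole a set g(α) = (α - a)*(rational part) = [19/14] / (α - a').
Simple pole: residue = g(a) at a = (-1/2) - ((1/2)*sqrt(11))*i, which is ((19/154)*sqrt(11))*i.
The branch term is analytic at (-1/2) + ((1/2)*sqrt(11))*i and contributes nothing to the residue; only the rational part matters.
The factor α**2 + α + 3 splits as (α - a)(α - a') with a = (-1/2) + ((1/2)*sqrt(11))*i, a' = (-1/2) - ((1/2)*sqrt(11))*i. At the order-1 pole a set g(α) = (α - a)*(rational part) = [19/14] / (α - a').
Simple pole: residue = g(a) at a = (-1/2) + ((1/2)*sqrt(11))*i, which is -((19/154)*sqrt(11))*i.
List the singular points by increasing real part (a conjugate pair: the negative imaginary part first).

Radius of convergence at 0: 4/9.
At (-1/2) - ((1/2)*sqrt(11))*i: a pole of order 1; residue ((19/154)*sqrt(11))*i.
At (-1/2) + ((1/2)*sqrt(11))*i: a pole of order 1; residue -((19/154)*sqrt(11))*i.
At 4/9: a logarithmic branch point.


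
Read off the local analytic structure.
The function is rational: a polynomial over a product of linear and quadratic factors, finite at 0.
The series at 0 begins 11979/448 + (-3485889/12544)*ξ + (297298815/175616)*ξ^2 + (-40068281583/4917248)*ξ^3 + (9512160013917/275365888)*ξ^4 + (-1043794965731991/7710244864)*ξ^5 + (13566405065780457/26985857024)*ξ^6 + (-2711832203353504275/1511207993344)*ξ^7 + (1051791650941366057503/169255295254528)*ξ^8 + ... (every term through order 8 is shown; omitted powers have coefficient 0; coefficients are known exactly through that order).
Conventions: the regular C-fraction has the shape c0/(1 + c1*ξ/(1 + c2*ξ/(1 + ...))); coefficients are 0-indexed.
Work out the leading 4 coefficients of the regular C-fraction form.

Taylor coefficients (read off): a_0 = 11979/448, a_1 = -3485889/12544, a_2 = 297298815/175616, a_3 = -40068281583/4917248.
c0 = a_0 = 11979/448. Peel one level at a time: if S = 1 + c*ξ/S' with S'(0) = 1, then c is the ξ-coefficient of S and S' = c*ξ/(S - 1).
S_1 = c0/f = 1 + (291/28)*ξ + (15019/336)*ξ^2 + ...; c1 = 291/28.
S_2 = c1*ξ/(S_1 - 1) = 1 + (-15019/3492)*ξ + (47486963/6097032)*ξ^2 + ...; c2 = -15019/3492.
S_3 = c2*ξ/(S_2 - 1) = 1 + (47486963/26223174)*ξ + ...; c3 = 47486963/26223174.

The regular C-fraction coefficients are [11979/448, 291/28, -15019/3492, 47486963/26223174].


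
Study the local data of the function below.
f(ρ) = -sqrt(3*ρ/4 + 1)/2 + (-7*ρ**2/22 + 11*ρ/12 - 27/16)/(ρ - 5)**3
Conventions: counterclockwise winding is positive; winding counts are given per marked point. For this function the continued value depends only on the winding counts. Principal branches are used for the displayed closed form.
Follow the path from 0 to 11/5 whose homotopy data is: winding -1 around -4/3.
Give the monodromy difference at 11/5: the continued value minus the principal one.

Continued minus principal equals (1/10)*sqrt(265).

The rational part is single-valued and drops out of the difference; each branch term changes only by its own monodromy.
(-1/2)*sqrt(1 - ρ/(-4/3)): winding -1 is odd, the square root flips sign, contributing -2*(-1/2)*sqrt(1 - (11/5)/(-4/3)) = -2*(-1/2)*sqrt(53/20) = (1/10)*sqrt(265).
Summing the contributions at ρ = 11/5 gives (1/10)*sqrt(265).


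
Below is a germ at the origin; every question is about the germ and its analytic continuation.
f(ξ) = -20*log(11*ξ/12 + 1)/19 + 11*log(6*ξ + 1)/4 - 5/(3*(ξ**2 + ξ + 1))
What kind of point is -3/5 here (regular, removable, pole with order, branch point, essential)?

The point is a regular point.

Denominator factors: ξ**2 + ξ + 1 = 19/25 at ξ = -3/5 — none vanishes.
Branch term log(1 - ξ/(-1/6)): argument at -3/5 is -13/5, nonzero, so -3/5 is not its branch point (a point on a principal cut is still regular for the continued germ).
Branch term log(1 - ξ/(-12/11)): argument at -3/5 is 9/20, nonzero, so -3/5 is not its branch point (a point on a principal cut is still regular for the continued germ).
So the germ continues analytically to -3/5.


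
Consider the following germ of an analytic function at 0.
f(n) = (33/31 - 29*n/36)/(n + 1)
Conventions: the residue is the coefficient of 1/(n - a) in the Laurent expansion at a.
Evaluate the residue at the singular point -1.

At the order-1 pole -1 set g(n) = (n - (-1))*f(n) = 33/31 - 29*n/36.
Simple pole: residue = g(a) at a = -1, which is 2087/1116.

The residue is 2087/1116.


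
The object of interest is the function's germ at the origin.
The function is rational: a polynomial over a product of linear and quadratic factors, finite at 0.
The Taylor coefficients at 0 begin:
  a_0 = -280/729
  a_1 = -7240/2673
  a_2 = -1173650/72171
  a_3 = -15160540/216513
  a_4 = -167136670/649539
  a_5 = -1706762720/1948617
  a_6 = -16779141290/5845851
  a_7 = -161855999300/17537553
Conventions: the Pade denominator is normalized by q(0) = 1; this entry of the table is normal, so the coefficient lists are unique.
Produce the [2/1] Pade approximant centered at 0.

Taylor coefficients needed (read off): a_0 = -280/729, a_1 = -7240/2673, a_2 = -1173650/72171, a_3 = -15160540/216513.
Write the denominator as Q(χ) = 1 + q1*χ. Requiring Q*f - P = O(χ^4) with deg P <= 2 kills the coefficients of χ^3..χ^3 in Q*f:
  χ^3: a_3 + q1*a_2 = 0, i.e. -15160540/216513 + (-1173650/72171)*q1 = 0.
Solving this linear system: q1 = -1516054/352095.
The numerator is Q*f truncated at degree 2: P0 = a_0 = -280/729; P1 = a_1 + q1*a_0 = -595611416/564689961; P2 = a_2 + q1*a_1 = -7791870722/1694069883.

The Pade approximant has numerator coefficients [-280/729, -595611416/564689961, -7791870722/1694069883]; denominator coefficients [1, -1516054/352095].


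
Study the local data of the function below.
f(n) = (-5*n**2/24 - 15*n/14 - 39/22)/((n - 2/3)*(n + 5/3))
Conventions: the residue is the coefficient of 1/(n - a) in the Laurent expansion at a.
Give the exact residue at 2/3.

The residue is -5363/4851.

At the order-1 pole 2/3 set g(n) = (n - (2/3))*f(n) = (-5*n**2/24 - 15*n/14 - 39/22)/(n + 5/3).
Simple pole: residue = g(a) at a = 2/3, which is -5363/4851.


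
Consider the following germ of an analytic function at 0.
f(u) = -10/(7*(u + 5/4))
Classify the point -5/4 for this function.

The point is a pole of order 1.

The denominator factor u + 5/4 vanishes at -5/4 and appears to the power 1; the numerator there equals -10/7, nonzero, and no other factor vanishes.
Hence a pole whose order is the multiplicity, 1.


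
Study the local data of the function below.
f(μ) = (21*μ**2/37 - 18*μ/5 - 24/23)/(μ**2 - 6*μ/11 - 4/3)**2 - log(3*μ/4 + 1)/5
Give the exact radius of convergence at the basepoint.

The radius of convergence is -3/11 + (1/33)*sqrt(1533).

Denominator factor (μ**2 - 6*μ/11 - 4/3)^2: discriminant 2044/363, real irrational roots 3/11 + (1/33)*sqrt(1533) and 3/11 - (1/33)*sqrt(1533); poles of order 2, moduli 3/11 + (1/33)*sqrt(1533) and -3/11 + (1/33)*sqrt(1533).
Branch term (-1/5)*log(1 - μ/(-4/3)): its argument vanishes at μ = -4/3, a logarithmic branch point, modulus 4/3.
The radius of convergence is the smallest modulus among the singular points: -3/11 + (1/33)*sqrt(1533).


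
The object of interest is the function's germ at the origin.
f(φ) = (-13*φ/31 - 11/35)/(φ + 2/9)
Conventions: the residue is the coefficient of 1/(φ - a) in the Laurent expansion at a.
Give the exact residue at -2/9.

The residue is -2159/9765.

At the order-1 pole -2/9 set g(φ) = (φ - (-2/9))*f(φ) = -13*φ/31 - 11/35.
Simple pole: residue = g(a) at a = -2/9, which is -2159/9765.


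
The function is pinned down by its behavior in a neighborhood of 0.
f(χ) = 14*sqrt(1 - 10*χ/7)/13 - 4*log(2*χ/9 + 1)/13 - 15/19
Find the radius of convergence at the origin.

The radius of convergence is 7/10.

Branch term (-4/13)*log(1 - χ/(-9/2)): its argument vanishes at χ = -9/2, a logarithmic branch point, modulus 9/2.
Branch term (14/13)*sqrt(1 - χ/(7/10)): its argument vanishes at χ = 7/10, a square-root branch point, modulus 7/10.
The radius of convergence is the smallest modulus among the singular points: 7/10.


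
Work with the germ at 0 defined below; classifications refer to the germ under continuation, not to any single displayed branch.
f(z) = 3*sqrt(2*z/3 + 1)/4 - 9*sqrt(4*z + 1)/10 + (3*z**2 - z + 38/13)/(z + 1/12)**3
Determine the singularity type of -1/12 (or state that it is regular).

The point is a pole of order 3.

The denominator factor z + 1/12 vanishes at -1/12 and appears to the power 3; the numerator there equals 1889/624, nonzero, and no other factor vanishes.
The branch terms are analytic at this point.
Hence a pole whose order is the multiplicity, 3.


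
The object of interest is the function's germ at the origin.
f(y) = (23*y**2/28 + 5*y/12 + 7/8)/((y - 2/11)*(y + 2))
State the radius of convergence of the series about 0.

Denominator factor (y + 2): pole of order 1 at -2, modulus 2.
Denominator factor (y - 2/11): pole of order 1 at 2/11, modulus 2/11.
The radius of convergence is the smallest modulus among the singular points: 2/11.

The radius of convergence is 2/11.


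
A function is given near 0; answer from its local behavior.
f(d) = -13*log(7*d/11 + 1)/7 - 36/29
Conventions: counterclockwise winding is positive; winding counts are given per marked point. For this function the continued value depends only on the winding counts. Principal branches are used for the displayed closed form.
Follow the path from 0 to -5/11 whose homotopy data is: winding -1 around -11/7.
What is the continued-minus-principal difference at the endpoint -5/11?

Continued minus principal equals (26/7)*pi*i.

The rational part is single-valued and drops out of the difference; each branch term changes only by its own monodromy.
(-13/7)*log(1 - d/(-11/7)): each positive loop around -11/7 adds 2*pi*i to the log, so winding -1 contributes (-13/7)*(-1)*2*pi*i = (26/7)*pi*i.
Summing the contributions at d = -5/11 gives (26/7)*pi*i.


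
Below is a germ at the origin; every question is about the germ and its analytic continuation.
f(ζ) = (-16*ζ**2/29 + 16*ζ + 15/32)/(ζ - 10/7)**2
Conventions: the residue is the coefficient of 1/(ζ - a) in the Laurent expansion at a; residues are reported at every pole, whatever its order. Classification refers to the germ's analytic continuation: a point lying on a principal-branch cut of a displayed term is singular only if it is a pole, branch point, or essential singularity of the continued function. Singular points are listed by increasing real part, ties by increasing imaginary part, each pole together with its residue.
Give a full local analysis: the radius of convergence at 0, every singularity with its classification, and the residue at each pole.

Denominator factor (ζ - 10/7)^2: pole of order 2 at 10/7, modulus 10/7.
The radius of convergence is the smallest modulus among the singular points: 10/7.
At the order-2 pole 10/7 set g(ζ) = (ζ - (10/7))^2*f(ζ) = -16*ζ**2/29 + 16*ζ + 15/32.
Order-2 pole: residue = g'(a); g'(10/7) = 2928/203, so the residue is 2928/203.

Radius of convergence at 0: 10/7.
At 10/7: a pole of order 2; residue 2928/203.


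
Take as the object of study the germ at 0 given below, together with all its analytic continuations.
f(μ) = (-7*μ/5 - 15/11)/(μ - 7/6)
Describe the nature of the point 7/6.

The denominator factor μ - 7/6 vanishes at 7/6 and appears to the power 1; the numerator there equals -989/330, nonzero, and no other factor vanishes.
Hence a pole whose order is the multiplicity, 1.

The point is a pole of order 1.


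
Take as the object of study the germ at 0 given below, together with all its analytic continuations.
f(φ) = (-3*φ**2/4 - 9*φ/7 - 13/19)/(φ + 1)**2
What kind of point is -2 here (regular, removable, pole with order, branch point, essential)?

Denominator factors: φ + 1 = -1 at φ = -2 — none vanishes.
So the germ continues analytically to -2.

The point is a regular point.


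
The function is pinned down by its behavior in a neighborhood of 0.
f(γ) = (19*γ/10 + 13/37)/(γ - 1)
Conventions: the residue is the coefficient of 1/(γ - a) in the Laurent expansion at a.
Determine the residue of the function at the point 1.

At the order-1 pole 1 set g(γ) = (γ - (1))*f(γ) = 19*γ/10 + 13/37.
Simple pole: residue = g(a) at a = 1, which is 833/370.

The residue is 833/370.


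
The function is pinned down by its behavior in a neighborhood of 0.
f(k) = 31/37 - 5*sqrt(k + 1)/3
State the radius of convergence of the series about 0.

Branch term (-5/3)*sqrt(1 - k/(-1)): its argument vanishes at k = -1, a square-root branch point, modulus 1.
The radius of convergence is the smallest modulus among the singular points: 1.

The radius of convergence is 1.


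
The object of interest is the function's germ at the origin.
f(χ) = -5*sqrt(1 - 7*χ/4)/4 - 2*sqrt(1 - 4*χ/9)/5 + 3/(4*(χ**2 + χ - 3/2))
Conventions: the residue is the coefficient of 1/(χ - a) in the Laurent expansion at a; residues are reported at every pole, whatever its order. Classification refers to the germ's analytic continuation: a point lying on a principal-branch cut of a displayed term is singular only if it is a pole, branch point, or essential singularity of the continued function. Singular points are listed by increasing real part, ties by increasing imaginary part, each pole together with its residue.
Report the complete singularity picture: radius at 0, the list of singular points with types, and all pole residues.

Radius of convergence at 0: 4/7.
At -1/2 - (1/2)*sqrt(7): a pole of order 1; residue -(3/28)*sqrt(7).
At 4/7: an algebraic (square-root) branch point.
At -1/2 + (1/2)*sqrt(7): a pole of order 1; residue (3/28)*sqrt(7).
At 9/4: an algebraic (square-root) branch point.

Denominator factor (χ**2 + χ - 3/2): discriminant 7, real irrational roots -1/2 + (1/2)*sqrt(7) and -1/2 - (1/2)*sqrt(7); poles of order 1, moduli -1/2 + (1/2)*sqrt(7) and 1/2 + (1/2)*sqrt(7).
Branch term (-5/4)*sqrt(1 - χ/(4/7)): its argument vanishes at χ = 4/7, a square-root branch point, modulus 4/7.
Branch term (-2/5)*sqrt(1 - χ/(9/4)): its argument vanishes at χ = 9/4, a square-root branch point, modulus 9/4.
The radius of convergence is the smallest modulus among the singular points: 4/7.
The branch terms are analytic at -1/2 - (1/2)*sqrt(7) and contribute nothing to the residue; only the rational part matters.
The factor χ**2 + χ - 3/2 splits as (χ - a)(χ - a') with a = -1/2 - (1/2)*sqrt(7), a' = -1/2 + (1/2)*sqrt(7). At the order-1 pole a set g(χ) = (χ - a)*(rational part) = [3/4] / (χ - a').
Simple pole: residue = g(a) at a = -1/2 - (1/2)*sqrt(7), which is -(3/28)*sqrt(7).
The branch terms are analytic at -1/2 + (1/2)*sqrt(7) and contribute nothing to the residue; only the rational part matters.
The factor χ**2 + χ - 3/2 splits as (χ - a)(χ - a') with a = -1/2 + (1/2)*sqrt(7), a' = -1/2 - (1/2)*sqrt(7). At the order-1 pole a set g(χ) = (χ - a)*(rational part) = [3/4] / (χ - a').
Simple pole: residue = g(a) at a = -1/2 + (1/2)*sqrt(7), which is (3/28)*sqrt(7).
List the singular points by increasing real part (a conjugate pair: the negative imaginary part first).


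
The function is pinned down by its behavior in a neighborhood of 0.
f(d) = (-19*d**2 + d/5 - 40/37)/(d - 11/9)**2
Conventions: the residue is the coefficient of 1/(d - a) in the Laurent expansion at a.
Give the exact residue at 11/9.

At the order-2 pole 11/9 set g(d) = (d - (11/9))^2*f(d) = -19*d**2 + d/5 - 40/37.
Order-2 pole: residue = g'(a); g'(11/9) = -2081/45, so the residue is -2081/45.

The residue is -2081/45.


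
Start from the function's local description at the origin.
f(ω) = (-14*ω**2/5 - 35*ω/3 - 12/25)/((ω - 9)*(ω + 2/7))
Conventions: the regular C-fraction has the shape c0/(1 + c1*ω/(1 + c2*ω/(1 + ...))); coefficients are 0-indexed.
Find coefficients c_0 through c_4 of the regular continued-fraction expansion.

Taylor coefficients (expand at 0): a_0 = 14/75, a_1 = 1757/450, a_2 = -97769/8100, a_3 = 6185291/145800, a_4 = -77924329/524880.
c0 = a_0 = 14/75. Peel one level at a time: if S = 1 + c*ω/S' with S'(0) = 1, then c is the ω-coefficient of S and S' = c*ω/(S - 1).
S_1 = c0/f = 1 + (-251/12)*ω + (216937/432)*ω^2 + ...; c1 = -251/12.
S_2 = c1*ω/(S_1 - 1) = 1 + (216937/9036)*ω + (-4451629/3402054)*ω^2 + ...; c2 = 216937/9036.
S_3 = c2*ω/(S_2 - 1) = 1 + (1271894/23336223)*ω + (-12718940/960442081)*ω^2 + ...; c3 = 1271894/23336223.
S_4 = c3*ω/(S_3 - 1) = 1 + (7530/30991)*ω + ...; c4 = 7530/30991.

The regular C-fraction coefficients are [14/75, -251/12, 216937/9036, 1271894/23336223, 7530/30991].


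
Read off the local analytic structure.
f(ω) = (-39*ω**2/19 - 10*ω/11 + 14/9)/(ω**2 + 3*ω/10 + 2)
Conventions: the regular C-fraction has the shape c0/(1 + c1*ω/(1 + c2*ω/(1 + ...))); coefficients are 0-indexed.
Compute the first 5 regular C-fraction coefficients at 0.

The regular C-fraction coefficients are [7/9, 1131/1540, -5066485/1654653, 445641351001/217747392330, 4366791/10132970].

Taylor coefficients (expand at 0): a_0 = 7/9, a_1 = -377/660, a_2 = -1000333/752400, a_3 = 2432933/5016000, a_4 = 178170203/300960000.
c0 = a_0 = 7/9. Peel one level at a time: if S = 1 + c*ω/S' with S'(0) = 1, then c is the ω-coefficient of S and S' = c*ω/(S - 1).
S_1 = c0/f = 1 + (1131/1540)*ω + (1013297/450604)*ω^2 + ...; c1 = 1131/1540.
S_2 = c1*ω/(S_1 - 1) = 1 + (-5066485/1654653)*ω + (5787550013/923554242)*ω^2 + ...; c2 = -5066485/1654653.
S_3 = c2*ω/(S_2 - 1) = 1 + (445641351001/217747392330)*ω + (-1720621256214861/1950864539397100)*ω^2 + ...; c3 = 445641351001/217747392330.
S_4 = c3*ω/(S_3 - 1) = 1 + (4366791/10132970)*ω + ...; c4 = 4366791/10132970.
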